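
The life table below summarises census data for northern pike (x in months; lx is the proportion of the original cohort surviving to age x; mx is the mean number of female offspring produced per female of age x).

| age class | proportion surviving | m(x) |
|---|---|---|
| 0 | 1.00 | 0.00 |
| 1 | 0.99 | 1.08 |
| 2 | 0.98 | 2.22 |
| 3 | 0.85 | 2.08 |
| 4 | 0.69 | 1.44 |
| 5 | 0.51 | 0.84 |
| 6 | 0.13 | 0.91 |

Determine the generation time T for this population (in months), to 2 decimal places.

2.68

lx·mx: 0, 1.0692, 2.1756, 1.768, 0.9936, 0.4284, 0.1183 → R0 = 6.5531
x·lx·mx: 0, 1.0692, 4.3512, 5.304, 3.9744, 2.142, 0.7098 → Σ = 17.5506
T = 17.5506 / 6.5531 = 2.678213… → 2.68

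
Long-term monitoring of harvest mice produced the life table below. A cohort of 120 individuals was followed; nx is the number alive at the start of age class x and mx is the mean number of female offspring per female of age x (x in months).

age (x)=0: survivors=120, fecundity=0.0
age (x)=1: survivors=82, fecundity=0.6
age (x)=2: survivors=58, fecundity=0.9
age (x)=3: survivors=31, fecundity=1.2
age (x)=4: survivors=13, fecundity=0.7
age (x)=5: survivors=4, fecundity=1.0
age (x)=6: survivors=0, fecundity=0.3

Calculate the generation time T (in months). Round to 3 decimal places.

lx = nx/n0 = nx/120: 1, 0.68333…, 0.48333…, 0.25833…, 0.10833…, 0.03333…, 0
lx·mx: 0, 0.41…, 0.435…, 0.31…, 0.075833…, 0.033333…, 0 → R0 = 1.264167…
x·lx·mx: 0, 0.41…, 0.87…, 0.93…, 0.303333…, 0.166667…, 0 → Σ = 2.68…
T = 2.68… / 1.264167… = 2.119974… → 2.120

2.120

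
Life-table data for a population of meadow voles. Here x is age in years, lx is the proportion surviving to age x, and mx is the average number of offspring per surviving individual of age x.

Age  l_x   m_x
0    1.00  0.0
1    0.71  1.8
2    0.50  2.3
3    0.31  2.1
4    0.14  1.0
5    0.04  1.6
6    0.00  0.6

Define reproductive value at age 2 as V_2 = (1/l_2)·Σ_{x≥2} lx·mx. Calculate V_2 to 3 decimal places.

lx·mx for x ≥ 2: 1.15, 0.651, 0.14, 0.064, 0 → sum = 2.005
V_2 = 2.005 / l_2 = 2.005 / 0.5 = 4.01 → 4.010

4.010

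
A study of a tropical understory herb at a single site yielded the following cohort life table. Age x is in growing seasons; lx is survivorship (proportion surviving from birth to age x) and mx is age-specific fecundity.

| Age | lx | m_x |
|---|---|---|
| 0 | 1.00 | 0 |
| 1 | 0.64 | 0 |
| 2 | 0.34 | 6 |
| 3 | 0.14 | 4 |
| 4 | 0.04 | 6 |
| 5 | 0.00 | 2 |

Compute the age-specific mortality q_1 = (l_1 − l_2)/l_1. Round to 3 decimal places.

0.469

q_1 = (l_1 − l_2) / l_1 = (0.64 − 0.34) / 0.64
     = 0.3 / 0.64 = 0.46875 → 0.469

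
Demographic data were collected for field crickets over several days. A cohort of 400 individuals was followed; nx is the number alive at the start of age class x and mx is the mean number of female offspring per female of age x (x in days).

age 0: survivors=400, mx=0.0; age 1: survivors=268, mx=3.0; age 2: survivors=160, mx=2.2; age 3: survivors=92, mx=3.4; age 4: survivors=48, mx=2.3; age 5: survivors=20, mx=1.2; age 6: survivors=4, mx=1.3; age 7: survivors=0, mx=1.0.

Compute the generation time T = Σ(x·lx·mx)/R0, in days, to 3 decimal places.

lx = nx/n0 = nx/400: 1, 0.67, 0.4, 0.23, 0.12, 0.05, 0.01, 0
lx·mx: 0, 2.01, 0.88, 0.782, 0.276, 0.06, 0.013, 0 → R0 = 4.021
x·lx·mx: 0, 2.01, 1.76, 2.346, 1.104, 0.3, 0.078, 0 → Σ = 7.598
T = 7.598 / 4.021 = 1.88958… → 1.890

1.890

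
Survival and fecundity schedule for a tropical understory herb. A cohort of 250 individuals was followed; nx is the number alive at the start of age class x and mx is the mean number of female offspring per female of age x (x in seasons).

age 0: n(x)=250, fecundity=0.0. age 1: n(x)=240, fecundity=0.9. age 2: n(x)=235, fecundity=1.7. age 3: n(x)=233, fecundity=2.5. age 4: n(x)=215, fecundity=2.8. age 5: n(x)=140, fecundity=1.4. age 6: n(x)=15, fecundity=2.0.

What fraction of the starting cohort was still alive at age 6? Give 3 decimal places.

0.060

l_6 = n_6/n_0 = 15/250 = 0.06 → 0.060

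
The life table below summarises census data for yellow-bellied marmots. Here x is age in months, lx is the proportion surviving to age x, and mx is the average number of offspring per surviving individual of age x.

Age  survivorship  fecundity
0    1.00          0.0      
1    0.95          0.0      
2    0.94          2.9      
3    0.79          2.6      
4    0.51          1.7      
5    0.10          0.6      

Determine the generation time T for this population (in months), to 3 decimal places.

lx·mx: 0, 0, 2.726, 2.054, 0.867, 0.06 → R0 = 5.707
x·lx·mx: 0, 0, 5.452, 6.162, 3.468, 0.3 → Σ = 15.382
T = 15.382 / 5.707 = 2.695286… → 2.695

2.695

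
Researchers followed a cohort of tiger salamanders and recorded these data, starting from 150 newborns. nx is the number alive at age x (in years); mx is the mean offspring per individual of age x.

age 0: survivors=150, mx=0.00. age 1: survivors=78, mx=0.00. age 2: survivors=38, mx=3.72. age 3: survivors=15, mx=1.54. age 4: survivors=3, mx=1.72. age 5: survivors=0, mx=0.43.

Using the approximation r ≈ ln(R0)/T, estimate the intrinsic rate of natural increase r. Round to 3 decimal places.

lx = nx/n0 = nx/150: 1, 0.52, 0.25333…, 0.1, 0.02, 0
R0 = Σ lx·mx = 0 + 0 + 0.9424… + 0.154 + 0.0344 + 0 = 1.1308…
Σ x·lx·mx = 2.4844…; T = 2.4844…/1.1308… = 2.19703…
r ≈ ln(R0)/T = ln(1.1308…)/2.19703… = 0.05595… → 0.056

0.056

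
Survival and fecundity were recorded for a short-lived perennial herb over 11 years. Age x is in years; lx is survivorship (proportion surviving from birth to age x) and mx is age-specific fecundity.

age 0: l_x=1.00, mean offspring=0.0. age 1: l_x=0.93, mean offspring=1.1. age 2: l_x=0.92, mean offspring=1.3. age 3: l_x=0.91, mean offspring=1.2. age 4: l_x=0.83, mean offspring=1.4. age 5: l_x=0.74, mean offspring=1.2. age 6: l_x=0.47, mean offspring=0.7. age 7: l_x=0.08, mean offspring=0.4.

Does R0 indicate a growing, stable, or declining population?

R0 = Σ lx·mx = 0 + 1.023 + 1.196 + 1.092 + 1.162 + 0.888 + 0.329 + 0.032 = 5.722
R0 > 1, so the population is growing.

growing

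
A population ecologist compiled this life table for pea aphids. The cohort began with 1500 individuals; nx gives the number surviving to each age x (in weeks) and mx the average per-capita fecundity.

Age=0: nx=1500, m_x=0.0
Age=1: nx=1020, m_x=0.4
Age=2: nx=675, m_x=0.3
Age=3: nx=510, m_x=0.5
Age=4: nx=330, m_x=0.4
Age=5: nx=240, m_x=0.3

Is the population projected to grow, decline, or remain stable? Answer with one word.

declining

lx = nx/n0 = nx/1500: 1, 0.68, 0.45, 0.34, 0.22, 0.16
R0 = Σ lx·mx = 0 + 0.272 + 0.135 + 0.17 + 0.088 + 0.048 = 0.713
R0 < 1, so the population is declining.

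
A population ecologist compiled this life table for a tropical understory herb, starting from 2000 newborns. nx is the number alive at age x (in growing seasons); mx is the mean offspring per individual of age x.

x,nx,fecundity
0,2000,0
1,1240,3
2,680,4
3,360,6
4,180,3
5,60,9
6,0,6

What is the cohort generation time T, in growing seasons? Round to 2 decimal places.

2.12

lx = nx/n0 = nx/2000: 1, 0.62, 0.34, 0.18, 0.09, 0.03, 0
lx·mx: 0, 1.86, 1.36, 1.08, 0.27, 0.27, 0 → R0 = 4.84
x·lx·mx: 0, 1.86, 2.72, 3.24, 1.08, 1.35, 0 → Σ = 10.25
T = 10.25 / 4.84 = 2.117769… → 2.12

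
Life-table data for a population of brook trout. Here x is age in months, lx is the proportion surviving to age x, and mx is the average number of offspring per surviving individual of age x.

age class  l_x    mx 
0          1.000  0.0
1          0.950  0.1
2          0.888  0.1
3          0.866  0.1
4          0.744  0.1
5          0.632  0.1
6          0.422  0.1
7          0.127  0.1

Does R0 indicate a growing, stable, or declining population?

R0 = Σ lx·mx = 0 + 0.095 + 0.0888 + 0.0866 + 0.0744 + 0.0632 + 0.0422 + 0.0127 = 0.4629
R0 < 1, so the population is declining.

declining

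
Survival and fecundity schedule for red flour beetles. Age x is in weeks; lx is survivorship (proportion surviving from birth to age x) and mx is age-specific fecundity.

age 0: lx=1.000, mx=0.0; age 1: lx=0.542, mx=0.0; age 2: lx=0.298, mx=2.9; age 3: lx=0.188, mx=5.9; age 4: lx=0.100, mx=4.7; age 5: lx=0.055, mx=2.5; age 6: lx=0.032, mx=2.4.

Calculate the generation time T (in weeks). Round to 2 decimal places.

3.04

lx·mx: 0, 0, 0.8642, 1.1092, 0.47, 0.1375, 0.0768 → R0 = 2.6577
x·lx·mx: 0, 0, 1.7284, 3.3276, 1.88, 0.6875, 0.4608 → Σ = 8.0843
T = 8.0843 / 2.6577 = 3.041841… → 3.04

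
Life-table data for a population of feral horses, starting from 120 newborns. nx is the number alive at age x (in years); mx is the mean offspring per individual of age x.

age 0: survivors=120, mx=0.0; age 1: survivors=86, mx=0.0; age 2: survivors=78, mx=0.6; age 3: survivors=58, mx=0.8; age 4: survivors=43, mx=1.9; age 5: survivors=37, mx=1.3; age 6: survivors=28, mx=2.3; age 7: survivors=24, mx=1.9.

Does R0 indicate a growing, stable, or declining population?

lx = nx/n0 = nx/120: 1, 0.71667…, 0.65, 0.48333…, 0.35833…, 0.30833…, 0.23333…, 0.2
R0 = Σ lx·mx = 0 + 0 + 0.39 + 0.386667… + 0.680833… + 0.400833… + 0.536667… + 0.38 = 2.775…
R0 > 1, so the population is growing.

growing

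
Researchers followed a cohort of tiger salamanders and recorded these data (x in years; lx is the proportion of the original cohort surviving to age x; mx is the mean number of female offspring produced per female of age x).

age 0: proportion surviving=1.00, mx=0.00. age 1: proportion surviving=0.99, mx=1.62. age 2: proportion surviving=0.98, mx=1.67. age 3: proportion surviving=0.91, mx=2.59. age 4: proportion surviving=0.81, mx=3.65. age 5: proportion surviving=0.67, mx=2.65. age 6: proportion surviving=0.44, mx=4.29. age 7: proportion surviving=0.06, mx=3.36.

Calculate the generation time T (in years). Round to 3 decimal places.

lx·mx: 0, 1.6038, 1.6366, 2.3569, 2.9565, 1.7755, 1.8876, 0.2016 → R0 = 12.4185
x·lx·mx: 0, 1.6038, 3.2732, 7.0707, 11.826, 8.8775, 11.3256, 1.4112 → Σ = 45.388
T = 45.388 / 12.4185 = 3.65487… → 3.655

3.655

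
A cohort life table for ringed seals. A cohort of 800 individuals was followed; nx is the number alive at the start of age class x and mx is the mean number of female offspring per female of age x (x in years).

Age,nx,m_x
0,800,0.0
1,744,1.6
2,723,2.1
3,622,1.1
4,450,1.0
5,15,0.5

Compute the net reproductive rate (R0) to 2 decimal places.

4.81

lx = nx/n0 = nx/800: 1, 0.93, 0.90375, 0.7775, 0.5625, 0.01875
lx·mx by age: 0, 1.488, 1.897875, 0.85525, 0.5625, 0.009375
R0 = Σ lx·mx = 4.813 → 4.81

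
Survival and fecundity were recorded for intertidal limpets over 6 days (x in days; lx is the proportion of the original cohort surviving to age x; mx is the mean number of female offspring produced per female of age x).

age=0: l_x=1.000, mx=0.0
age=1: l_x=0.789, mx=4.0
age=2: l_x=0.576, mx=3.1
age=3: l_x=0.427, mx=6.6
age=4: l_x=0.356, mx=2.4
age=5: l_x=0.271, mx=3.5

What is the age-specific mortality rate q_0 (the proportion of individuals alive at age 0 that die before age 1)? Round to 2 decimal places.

q_0 = (l_0 − l_1) / l_0 = (1 − 0.789) / 1
     = 0.211 / 1 = 0.211 → 0.21

0.21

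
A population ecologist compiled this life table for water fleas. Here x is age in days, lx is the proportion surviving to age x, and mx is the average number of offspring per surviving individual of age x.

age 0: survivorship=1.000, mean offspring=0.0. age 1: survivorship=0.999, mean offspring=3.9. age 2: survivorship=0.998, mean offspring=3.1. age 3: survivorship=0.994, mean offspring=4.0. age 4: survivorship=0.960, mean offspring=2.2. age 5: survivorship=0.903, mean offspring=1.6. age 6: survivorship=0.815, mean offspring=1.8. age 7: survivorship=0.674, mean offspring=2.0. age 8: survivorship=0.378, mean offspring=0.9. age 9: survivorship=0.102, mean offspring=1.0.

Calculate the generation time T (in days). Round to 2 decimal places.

lx·mx: 0, 3.8961, 3.0938, 3.976, 2.112, 1.4448, 1.467, 1.348, 0.3402, 0.102 → R0 = 17.7799
x·lx·mx: 0, 3.8961, 6.1876, 11.928, 8.448, 7.224, 8.802, 9.436, 2.7216, 0.918 → Σ = 59.5613
T = 59.5613 / 17.7799 = 3.349923… → 3.35

3.35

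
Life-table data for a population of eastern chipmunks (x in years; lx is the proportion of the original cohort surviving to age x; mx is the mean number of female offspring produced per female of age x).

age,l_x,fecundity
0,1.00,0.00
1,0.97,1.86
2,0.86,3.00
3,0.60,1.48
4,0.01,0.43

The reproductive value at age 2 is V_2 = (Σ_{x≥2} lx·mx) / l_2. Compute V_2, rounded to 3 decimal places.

lx·mx for x ≥ 2: 2.58, 0.888, 0.0043 → sum = 3.4723
V_2 = 3.4723 / l_2 = 3.4723 / 0.86 = 4.037558… → 4.038

4.038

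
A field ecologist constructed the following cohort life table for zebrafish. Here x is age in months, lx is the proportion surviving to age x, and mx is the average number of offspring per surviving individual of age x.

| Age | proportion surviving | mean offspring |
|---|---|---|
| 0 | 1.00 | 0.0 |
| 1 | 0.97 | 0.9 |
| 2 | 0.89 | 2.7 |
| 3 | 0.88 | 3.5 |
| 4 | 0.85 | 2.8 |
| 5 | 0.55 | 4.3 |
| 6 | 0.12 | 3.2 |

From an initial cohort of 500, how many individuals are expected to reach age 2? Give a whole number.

445

Expected survivors = N0 · l_2 = 500 × 0.89 = 445 → 445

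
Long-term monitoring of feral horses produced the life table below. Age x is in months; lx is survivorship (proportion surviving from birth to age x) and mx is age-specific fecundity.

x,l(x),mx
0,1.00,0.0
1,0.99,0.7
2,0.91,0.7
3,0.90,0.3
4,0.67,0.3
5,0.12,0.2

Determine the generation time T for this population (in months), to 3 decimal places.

lx·mx: 0, 0.693, 0.637, 0.27, 0.201, 0.024 → R0 = 1.825
x·lx·mx: 0, 0.693, 1.274, 0.81, 0.804, 0.12 → Σ = 3.701
T = 3.701 / 1.825 = 2.027945… → 2.028

2.028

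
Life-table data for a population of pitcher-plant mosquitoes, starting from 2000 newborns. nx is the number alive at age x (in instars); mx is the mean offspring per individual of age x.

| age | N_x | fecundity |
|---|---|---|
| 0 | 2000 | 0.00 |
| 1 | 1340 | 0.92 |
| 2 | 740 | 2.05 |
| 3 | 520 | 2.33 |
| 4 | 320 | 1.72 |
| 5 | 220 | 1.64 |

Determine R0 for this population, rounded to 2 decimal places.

lx = nx/n0 = nx/2000: 1, 0.67, 0.37, 0.26, 0.16, 0.11
lx·mx by age: 0, 0.6164, 0.7585, 0.6058, 0.2752, 0.1804
R0 = Σ lx·mx = 2.4363 → 2.44

2.44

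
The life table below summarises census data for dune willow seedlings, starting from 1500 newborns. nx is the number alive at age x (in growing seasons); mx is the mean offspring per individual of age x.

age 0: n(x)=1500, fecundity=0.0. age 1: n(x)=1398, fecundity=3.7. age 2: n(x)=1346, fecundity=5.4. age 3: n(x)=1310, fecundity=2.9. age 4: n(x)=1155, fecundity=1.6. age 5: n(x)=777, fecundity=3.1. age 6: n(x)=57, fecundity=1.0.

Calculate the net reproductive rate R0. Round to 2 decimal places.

lx = nx/n0 = nx/1500: 1, 0.932, 0.89733…, 0.87333…, 0.77, 0.518, 0.038
lx·mx by age: 0, 3.4484, 4.8456…, 2.532667…, 1.232, 1.6058, 0.038
R0 = Σ lx·mx = 13.702467… → 13.70

13.70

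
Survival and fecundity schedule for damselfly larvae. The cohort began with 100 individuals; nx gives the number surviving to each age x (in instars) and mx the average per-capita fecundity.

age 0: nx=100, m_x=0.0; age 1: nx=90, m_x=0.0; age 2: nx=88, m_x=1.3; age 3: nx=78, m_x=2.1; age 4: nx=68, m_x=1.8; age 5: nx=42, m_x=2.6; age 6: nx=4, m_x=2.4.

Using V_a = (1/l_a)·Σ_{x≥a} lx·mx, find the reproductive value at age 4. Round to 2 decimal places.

lx = nx/n0 = nx/100: 1, 0.9, 0.88, 0.78, 0.68, 0.42, 0.04
lx·mx for x ≥ 4: 1.224, 1.092, 0.096 → sum = 2.412
V_4 = 2.412 / l_4 = 2.412 / 0.68 = 3.547059… → 3.55

3.55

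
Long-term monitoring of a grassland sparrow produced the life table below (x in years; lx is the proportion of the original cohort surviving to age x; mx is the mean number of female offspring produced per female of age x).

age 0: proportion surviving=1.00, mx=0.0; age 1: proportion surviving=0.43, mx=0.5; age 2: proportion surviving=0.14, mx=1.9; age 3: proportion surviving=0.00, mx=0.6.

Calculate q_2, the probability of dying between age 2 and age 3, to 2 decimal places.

1.00

q_2 = (l_2 − l_3) / l_2 = (0.14 − 0) / 0.14
     = 0.14 / 0.14 = 1 → 1.00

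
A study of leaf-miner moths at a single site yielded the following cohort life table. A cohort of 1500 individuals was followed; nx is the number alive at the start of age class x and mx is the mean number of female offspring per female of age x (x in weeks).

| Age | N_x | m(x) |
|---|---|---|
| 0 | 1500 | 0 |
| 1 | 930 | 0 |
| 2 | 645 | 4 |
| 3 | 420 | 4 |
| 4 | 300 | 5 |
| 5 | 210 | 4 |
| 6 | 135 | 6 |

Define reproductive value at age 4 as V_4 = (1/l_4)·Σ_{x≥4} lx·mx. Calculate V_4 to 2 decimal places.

lx = nx/n0 = nx/1500: 1, 0.62, 0.43, 0.28, 0.2, 0.14, 0.09
lx·mx for x ≥ 4: 1, 0.56, 0.54 → sum = 2.1
V_4 = 2.1 / l_4 = 2.1 / 0.2 = 10.5 → 10.50

10.50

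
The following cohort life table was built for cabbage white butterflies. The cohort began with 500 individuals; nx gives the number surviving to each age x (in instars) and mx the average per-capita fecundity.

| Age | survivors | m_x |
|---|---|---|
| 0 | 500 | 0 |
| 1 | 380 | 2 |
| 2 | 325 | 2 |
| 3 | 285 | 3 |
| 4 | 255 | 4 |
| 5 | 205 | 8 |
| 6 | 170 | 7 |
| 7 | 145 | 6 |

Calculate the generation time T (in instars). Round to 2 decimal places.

4.31

lx = nx/n0 = nx/500: 1, 0.76, 0.65, 0.57, 0.51, 0.41, 0.34, 0.29
lx·mx: 0, 1.52, 1.3, 1.71, 2.04, 3.28, 2.38, 1.74 → R0 = 13.97
x·lx·mx: 0, 1.52, 2.6, 5.13, 8.16, 16.4, 14.28, 12.18 → Σ = 60.27
T = 60.27 / 13.97 = 4.314245… → 4.31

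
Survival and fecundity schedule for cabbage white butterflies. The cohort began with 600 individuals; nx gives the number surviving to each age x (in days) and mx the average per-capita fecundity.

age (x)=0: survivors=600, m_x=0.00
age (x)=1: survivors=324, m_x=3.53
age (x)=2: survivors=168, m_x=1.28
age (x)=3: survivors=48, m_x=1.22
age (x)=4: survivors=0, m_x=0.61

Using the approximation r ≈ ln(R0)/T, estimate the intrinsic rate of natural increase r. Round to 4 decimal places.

0.6964

lx = nx/n0 = nx/600: 1, 0.54, 0.28, 0.08, 0
R0 = Σ lx·mx = 0 + 1.9062 + 0.3584 + 0.0976 + 0 = 2.3622
Σ x·lx·mx = 2.9158; T = 2.9158/2.3622 = 1.23436…
r ≈ ln(R0)/T = ln(2.3622)/1.23436… = 0.696389… → 0.6964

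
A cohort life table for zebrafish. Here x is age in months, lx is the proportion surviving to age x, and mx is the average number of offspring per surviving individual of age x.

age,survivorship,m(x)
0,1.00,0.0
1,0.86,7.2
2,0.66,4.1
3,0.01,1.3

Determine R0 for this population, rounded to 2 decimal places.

8.91

lx·mx by age: 0, 6.192, 2.706, 0.013
R0 = Σ lx·mx = 8.911 → 8.91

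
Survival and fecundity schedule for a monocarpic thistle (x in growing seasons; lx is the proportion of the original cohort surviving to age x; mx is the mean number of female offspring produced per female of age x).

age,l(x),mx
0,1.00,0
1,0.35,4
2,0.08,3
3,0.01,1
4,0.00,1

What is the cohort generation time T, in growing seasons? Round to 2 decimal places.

1.16

lx·mx: 0, 1.4, 0.24, 0.01, 0 → R0 = 1.65
x·lx·mx: 0, 1.4, 0.48, 0.03, 0 → Σ = 1.91
T = 1.91 / 1.65 = 1.157576… → 1.16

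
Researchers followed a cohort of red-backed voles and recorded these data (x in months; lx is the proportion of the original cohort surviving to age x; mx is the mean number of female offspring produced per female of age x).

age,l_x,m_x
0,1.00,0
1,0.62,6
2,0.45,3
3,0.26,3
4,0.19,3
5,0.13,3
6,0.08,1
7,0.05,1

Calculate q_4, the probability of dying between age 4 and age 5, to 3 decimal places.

q_4 = (l_4 − l_5) / l_4 = (0.19 − 0.13) / 0.19
     = 0.06 / 0.19 = 0.315789… → 0.316

0.316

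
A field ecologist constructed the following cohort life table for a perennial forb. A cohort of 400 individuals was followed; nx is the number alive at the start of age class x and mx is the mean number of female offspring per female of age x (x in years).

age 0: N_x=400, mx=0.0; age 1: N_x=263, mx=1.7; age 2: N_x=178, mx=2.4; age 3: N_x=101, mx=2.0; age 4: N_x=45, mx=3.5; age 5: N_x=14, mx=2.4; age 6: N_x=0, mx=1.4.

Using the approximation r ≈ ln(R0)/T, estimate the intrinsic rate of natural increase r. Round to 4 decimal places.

0.5402

lx = nx/n0 = nx/400: 1, 0.6575, 0.445, 0.2525, 0.1125, 0.035, 0
R0 = Σ lx·mx = 0 + 1.11775 + 1.068 + 0.505 + 0.39375 + 0.084 + 0 = 3.1685
Σ x·lx·mx = 6.76375; T = 6.76375/3.1685 = 2.13469…
r ≈ ln(R0)/T = ln(3.1685)/2.13469… = 0.540247… → 0.5402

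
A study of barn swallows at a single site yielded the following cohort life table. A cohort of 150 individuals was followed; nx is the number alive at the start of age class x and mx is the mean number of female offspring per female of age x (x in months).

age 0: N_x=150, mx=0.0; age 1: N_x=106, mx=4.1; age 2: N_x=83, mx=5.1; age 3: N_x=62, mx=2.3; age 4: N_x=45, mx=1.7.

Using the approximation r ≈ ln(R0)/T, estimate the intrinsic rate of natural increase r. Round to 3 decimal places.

1.054

lx = nx/n0 = nx/150: 1, 0.70667…, 0.55333…, 0.41333…, 0.3
R0 = Σ lx·mx = 0 + 2.89733… + 2.822… + 0.95067… + 0.51 = 7.18…
Σ x·lx·mx = 13.433333…; T = 13.433333…/7.18… = 1.87094…
r ≈ ln(R0)/T = ln(7.18…)/1.87094… = 1.05364… → 1.054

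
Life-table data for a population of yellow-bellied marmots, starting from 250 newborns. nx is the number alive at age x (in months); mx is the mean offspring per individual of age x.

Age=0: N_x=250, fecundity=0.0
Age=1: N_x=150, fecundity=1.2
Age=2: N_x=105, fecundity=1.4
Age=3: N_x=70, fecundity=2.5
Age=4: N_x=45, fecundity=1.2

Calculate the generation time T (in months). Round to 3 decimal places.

2.185

lx = nx/n0 = nx/250: 1, 0.6, 0.42, 0.28, 0.18
lx·mx: 0, 0.72, 0.588, 0.7, 0.216 → R0 = 2.224
x·lx·mx: 0, 0.72, 1.176, 2.1, 0.864 → Σ = 4.86
T = 4.86 / 2.224 = 2.185252… → 2.185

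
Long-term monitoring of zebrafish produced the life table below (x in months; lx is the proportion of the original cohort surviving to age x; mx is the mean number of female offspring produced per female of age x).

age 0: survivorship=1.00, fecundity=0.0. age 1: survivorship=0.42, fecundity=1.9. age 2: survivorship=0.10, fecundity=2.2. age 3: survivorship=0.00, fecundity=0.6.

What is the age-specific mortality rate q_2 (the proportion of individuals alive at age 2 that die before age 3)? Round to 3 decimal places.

1.000

q_2 = (l_2 − l_3) / l_2 = (0.1 − 0) / 0.1
     = 0.1 / 0.1 = 1 → 1.000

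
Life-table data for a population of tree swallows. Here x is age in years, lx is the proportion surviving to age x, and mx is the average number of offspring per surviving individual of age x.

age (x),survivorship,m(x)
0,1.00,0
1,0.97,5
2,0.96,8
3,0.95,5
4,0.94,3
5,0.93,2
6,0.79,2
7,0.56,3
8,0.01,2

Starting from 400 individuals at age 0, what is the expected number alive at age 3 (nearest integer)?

380

Expected survivors = N0 · l_3 = 400 × 0.95 = 380 → 380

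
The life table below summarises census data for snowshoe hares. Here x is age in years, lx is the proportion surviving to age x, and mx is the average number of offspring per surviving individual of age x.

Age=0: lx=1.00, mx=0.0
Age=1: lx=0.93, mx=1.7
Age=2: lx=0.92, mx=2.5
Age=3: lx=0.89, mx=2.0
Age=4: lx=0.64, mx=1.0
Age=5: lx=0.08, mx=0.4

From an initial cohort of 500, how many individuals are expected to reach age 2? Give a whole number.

Expected survivors = N0 · l_2 = 500 × 0.92 = 460 → 460

460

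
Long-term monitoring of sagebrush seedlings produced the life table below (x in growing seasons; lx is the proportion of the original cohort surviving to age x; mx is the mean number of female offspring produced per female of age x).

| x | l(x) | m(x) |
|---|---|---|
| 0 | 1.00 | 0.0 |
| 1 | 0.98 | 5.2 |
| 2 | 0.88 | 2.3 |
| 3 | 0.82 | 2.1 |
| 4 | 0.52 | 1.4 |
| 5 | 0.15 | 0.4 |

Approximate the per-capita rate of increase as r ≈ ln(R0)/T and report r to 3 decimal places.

1.245

R0 = Σ lx·mx = 0 + 5.096 + 2.024 + 1.722 + 0.728 + 0.06 = 9.63
Σ x·lx·mx = 17.522; T = 17.522/9.63 = 1.81952…
r ≈ ln(R0)/T = ln(9.63)/1.81952… = 1.24477… → 1.245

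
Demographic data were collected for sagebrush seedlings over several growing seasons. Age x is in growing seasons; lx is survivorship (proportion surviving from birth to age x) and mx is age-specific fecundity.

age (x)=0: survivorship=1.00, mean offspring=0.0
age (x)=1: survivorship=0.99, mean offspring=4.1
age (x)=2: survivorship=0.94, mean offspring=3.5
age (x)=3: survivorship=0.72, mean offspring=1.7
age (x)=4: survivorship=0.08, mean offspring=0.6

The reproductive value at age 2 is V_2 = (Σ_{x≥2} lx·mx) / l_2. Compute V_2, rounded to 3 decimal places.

4.853

lx·mx for x ≥ 2: 3.29, 1.224, 0.048 → sum = 4.562
V_2 = 4.562 / l_2 = 4.562 / 0.94 = 4.853191… → 4.853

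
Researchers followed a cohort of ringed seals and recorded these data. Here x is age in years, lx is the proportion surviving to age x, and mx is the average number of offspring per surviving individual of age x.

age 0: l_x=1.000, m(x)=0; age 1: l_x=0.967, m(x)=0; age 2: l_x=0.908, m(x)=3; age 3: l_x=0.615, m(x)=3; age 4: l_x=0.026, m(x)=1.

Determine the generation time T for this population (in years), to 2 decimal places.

lx·mx: 0, 0, 2.724, 1.845, 0.026 → R0 = 4.595
x·lx·mx: 0, 0, 5.448, 5.535, 0.104 → Σ = 11.087
T = 11.087 / 4.595 = 2.41284… → 2.41

2.41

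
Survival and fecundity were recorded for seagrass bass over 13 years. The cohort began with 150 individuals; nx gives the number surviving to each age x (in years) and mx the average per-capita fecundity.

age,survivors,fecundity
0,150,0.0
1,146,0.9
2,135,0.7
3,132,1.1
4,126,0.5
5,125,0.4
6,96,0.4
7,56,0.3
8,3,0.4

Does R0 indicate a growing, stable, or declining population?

lx = nx/n0 = nx/150: 1, 0.97333…, 0.9, 0.88, 0.84, 0.83333…, 0.64, 0.37333…, 0.02
R0 = Σ lx·mx = 0 + 0.876… + 0.63 + 0.968 + 0.42 + 0.333333… + 0.256 + 0.112… + 0.008 = 3.603333…
R0 > 1, so the population is growing.

growing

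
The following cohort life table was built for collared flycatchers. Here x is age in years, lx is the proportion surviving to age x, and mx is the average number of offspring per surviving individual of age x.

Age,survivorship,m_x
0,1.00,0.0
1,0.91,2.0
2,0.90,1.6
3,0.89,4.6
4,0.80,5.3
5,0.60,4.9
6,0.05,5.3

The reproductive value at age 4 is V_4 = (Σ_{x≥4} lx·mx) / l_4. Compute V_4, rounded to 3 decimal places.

9.306

lx·mx for x ≥ 4: 4.24, 2.94, 0.265 → sum = 7.445
V_4 = 7.445 / l_4 = 7.445 / 0.8 = 9.30625 → 9.306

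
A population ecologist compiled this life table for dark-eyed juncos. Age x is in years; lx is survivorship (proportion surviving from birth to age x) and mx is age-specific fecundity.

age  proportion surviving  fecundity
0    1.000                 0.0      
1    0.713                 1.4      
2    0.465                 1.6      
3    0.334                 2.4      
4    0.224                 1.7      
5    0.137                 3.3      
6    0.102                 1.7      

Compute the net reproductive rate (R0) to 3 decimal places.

3.550

lx·mx by age: 0, 0.9982, 0.744, 0.8016, 0.3808, 0.4521, 0.1734
R0 = Σ lx·mx = 3.5501 → 3.550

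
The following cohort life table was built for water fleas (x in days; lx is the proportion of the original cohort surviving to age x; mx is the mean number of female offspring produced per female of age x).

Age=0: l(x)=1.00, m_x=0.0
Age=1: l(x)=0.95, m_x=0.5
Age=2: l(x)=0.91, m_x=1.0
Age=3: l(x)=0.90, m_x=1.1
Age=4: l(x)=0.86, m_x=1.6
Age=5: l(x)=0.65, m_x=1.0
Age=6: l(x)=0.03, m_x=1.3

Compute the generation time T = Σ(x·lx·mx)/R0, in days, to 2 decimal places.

3.21

lx·mx: 0, 0.475, 0.91, 0.99, 1.376, 0.65, 0.039 → R0 = 4.44
x·lx·mx: 0, 0.475, 1.82, 2.97, 5.504, 3.25, 0.234 → Σ = 14.253
T = 14.253 / 4.44 = 3.210135… → 3.21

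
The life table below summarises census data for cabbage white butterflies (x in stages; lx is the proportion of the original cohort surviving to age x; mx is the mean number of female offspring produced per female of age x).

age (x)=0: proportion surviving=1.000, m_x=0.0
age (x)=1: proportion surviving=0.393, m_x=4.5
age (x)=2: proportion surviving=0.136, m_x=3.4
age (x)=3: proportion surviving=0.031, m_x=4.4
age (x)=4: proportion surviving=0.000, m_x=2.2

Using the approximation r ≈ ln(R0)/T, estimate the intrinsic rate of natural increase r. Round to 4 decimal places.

R0 = Σ lx·mx = 0 + 1.7685 + 0.4624 + 0.1364 + 0 = 2.3673
Σ x·lx·mx = 3.1025; T = 3.1025/2.3673 = 1.31056…
r ≈ ln(R0)/T = ln(2.3673)/1.31056… = 0.657541… → 0.6575

0.6575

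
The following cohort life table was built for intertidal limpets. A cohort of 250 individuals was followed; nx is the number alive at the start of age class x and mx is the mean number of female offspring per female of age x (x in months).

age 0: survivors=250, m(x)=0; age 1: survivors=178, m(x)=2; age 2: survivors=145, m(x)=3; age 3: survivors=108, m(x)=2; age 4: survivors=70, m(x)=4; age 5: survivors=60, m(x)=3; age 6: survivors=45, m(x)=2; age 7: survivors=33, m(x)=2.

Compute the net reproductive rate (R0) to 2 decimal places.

lx = nx/n0 = nx/250: 1, 0.712, 0.58, 0.432, 0.28, 0.24, 0.18, 0.132
lx·mx by age: 0, 1.424, 1.74, 0.864, 1.12, 0.72, 0.36, 0.264
R0 = Σ lx·mx = 6.492 → 6.49

6.49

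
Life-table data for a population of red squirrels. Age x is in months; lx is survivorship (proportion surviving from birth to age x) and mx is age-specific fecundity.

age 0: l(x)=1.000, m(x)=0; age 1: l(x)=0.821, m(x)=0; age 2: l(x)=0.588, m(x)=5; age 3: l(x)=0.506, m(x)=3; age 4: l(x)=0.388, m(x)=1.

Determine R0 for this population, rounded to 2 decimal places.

lx·mx by age: 0, 0, 2.94, 1.518, 0.388
R0 = Σ lx·mx = 4.846 → 4.85

4.85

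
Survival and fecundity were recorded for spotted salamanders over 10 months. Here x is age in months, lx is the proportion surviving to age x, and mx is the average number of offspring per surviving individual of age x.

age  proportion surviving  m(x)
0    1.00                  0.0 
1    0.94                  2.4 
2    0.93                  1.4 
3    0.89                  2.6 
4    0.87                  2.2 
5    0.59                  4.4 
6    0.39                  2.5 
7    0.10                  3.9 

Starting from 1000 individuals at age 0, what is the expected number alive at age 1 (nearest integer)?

Expected survivors = N0 · l_1 = 1000 × 0.94 = 940 → 940

940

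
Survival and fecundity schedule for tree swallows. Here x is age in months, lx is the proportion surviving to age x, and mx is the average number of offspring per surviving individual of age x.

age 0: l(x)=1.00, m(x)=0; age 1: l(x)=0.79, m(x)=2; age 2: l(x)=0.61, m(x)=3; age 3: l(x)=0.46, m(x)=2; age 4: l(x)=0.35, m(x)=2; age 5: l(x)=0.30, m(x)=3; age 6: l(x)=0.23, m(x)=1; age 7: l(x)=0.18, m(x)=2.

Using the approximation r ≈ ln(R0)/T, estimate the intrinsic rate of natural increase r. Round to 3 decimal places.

0.637

R0 = Σ lx·mx = 0 + 1.58 + 1.83 + 0.92 + 0.7 + 0.9 + 0.23 + 0.36 = 6.52
Σ x·lx·mx = 19.2; T = 19.2/6.52 = 2.94479…
r ≈ ln(R0)/T = ln(6.52)/2.94479… = 0.63668… → 0.637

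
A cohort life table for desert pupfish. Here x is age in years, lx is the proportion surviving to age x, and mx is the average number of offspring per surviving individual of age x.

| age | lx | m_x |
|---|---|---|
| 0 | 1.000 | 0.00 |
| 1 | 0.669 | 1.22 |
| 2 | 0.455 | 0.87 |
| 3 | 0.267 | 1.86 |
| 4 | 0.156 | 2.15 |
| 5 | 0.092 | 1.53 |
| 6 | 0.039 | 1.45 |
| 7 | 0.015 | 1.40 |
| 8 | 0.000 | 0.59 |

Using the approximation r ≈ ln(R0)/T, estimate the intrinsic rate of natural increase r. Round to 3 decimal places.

R0 = Σ lx·mx = 0 + 0.81618 + 0.39585 + 0.49662 + 0.3354 + 0.14076 + 0.05655 + 0.021 + 0 = 2.26236
Σ x·lx·mx = 5.62944; T = 5.62944/2.26236 = 2.4883…
r ≈ ln(R0)/T = ln(2.26236)/2.4883… = 0.3281… → 0.328

0.328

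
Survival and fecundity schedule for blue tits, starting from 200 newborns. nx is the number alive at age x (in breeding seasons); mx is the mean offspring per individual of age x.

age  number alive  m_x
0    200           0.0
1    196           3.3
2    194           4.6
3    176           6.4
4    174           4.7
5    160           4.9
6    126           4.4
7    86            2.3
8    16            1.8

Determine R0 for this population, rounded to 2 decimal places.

25.24

lx = nx/n0 = nx/200: 1, 0.98, 0.97, 0.88, 0.87, 0.8, 0.63, 0.43, 0.08
lx·mx by age: 0, 3.234, 4.462, 5.632, 4.089, 3.92, 2.772, 0.989, 0.144
R0 = Σ lx·mx = 25.242 → 25.24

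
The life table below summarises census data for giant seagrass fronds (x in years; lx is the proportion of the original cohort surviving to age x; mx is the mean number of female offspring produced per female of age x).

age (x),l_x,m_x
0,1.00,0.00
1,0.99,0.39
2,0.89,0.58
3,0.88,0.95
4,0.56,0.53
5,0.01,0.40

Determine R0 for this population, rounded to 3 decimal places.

lx·mx by age: 0, 0.3861, 0.5162, 0.836, 0.2968, 0.004
R0 = Σ lx·mx = 2.0391 → 2.039

2.039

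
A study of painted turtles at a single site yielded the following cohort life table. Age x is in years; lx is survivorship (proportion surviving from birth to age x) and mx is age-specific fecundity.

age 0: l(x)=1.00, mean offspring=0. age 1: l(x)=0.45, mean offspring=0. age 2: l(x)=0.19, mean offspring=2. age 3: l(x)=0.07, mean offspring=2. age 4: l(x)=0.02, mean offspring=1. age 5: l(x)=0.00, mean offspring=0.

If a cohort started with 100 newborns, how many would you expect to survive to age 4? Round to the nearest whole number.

2

Expected survivors = N0 · l_4 = 100 × 0.02 = 2 → 2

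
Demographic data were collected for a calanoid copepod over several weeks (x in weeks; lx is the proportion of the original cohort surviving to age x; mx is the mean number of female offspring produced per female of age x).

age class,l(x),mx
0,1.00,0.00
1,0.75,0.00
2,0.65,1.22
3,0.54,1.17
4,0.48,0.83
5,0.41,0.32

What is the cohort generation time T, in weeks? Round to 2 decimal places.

lx·mx: 0, 0, 0.793, 0.6318, 0.3984, 0.1312 → R0 = 1.9544
x·lx·mx: 0, 0, 1.586, 1.8954, 1.5936, 0.656 → Σ = 5.731
T = 5.731 / 1.9544 = 2.932358… → 2.93

2.93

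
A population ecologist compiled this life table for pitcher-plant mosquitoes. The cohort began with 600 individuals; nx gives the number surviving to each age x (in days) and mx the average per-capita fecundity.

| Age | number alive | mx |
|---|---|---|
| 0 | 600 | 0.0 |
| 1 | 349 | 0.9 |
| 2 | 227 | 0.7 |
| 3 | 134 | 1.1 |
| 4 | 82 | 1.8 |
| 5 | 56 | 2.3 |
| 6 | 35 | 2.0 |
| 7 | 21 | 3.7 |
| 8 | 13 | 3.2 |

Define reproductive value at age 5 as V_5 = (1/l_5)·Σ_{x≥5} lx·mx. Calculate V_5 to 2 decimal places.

5.68

lx = nx/n0 = nx/600: 1, 0.58167…, 0.37833…, 0.22333…, 0.13667…, 0.09333…, 0.05833…, 0.035, 0.02167…
lx·mx for x ≥ 5: 0.214667…, 0.116667…, 0.1295, 0.069333… → sum = 0.530167…
V_5 = 0.530167… / l_5 = 0.530167… / 0.093333… = 5.680357… → 5.68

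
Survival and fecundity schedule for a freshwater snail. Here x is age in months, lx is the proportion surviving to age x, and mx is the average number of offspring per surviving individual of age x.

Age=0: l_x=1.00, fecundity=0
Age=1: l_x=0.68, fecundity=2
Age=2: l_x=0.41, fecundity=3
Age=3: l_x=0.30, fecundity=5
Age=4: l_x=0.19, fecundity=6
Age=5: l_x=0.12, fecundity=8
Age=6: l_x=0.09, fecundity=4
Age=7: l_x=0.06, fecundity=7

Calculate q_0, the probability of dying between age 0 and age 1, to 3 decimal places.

q_0 = (l_0 − l_1) / l_0 = (1 − 0.68) / 1
     = 0.32 / 1 = 0.32 → 0.320

0.320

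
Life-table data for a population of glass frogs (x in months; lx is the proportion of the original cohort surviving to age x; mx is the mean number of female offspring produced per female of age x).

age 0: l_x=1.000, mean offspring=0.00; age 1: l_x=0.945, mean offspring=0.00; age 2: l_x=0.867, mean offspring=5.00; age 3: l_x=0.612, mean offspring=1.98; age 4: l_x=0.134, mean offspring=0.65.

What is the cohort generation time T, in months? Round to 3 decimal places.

2.246

lx·mx: 0, 0, 4.335, 1.21176, 0.0871 → R0 = 5.63386
x·lx·mx: 0, 0, 8.67, 3.63528, 0.3484 → Σ = 12.65368
T = 12.65368 / 5.63386 = 2.246005… → 2.246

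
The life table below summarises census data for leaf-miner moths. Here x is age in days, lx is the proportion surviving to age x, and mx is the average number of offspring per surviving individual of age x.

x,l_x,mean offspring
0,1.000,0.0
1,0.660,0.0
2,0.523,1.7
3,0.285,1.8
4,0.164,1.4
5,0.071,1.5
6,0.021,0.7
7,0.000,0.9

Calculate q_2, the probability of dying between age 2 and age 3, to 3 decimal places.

0.455

q_2 = (l_2 − l_3) / l_2 = (0.523 − 0.285) / 0.523
     = 0.238 / 0.523 = 0.455067… → 0.455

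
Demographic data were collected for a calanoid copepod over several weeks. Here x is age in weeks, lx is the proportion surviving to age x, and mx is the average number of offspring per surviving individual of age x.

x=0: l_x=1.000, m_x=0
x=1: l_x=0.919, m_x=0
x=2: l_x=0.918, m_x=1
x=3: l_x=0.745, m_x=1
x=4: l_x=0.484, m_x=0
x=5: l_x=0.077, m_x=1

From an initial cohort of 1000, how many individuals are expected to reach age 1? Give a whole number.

Expected survivors = N0 · l_1 = 1000 × 0.919 = 919 → 919

919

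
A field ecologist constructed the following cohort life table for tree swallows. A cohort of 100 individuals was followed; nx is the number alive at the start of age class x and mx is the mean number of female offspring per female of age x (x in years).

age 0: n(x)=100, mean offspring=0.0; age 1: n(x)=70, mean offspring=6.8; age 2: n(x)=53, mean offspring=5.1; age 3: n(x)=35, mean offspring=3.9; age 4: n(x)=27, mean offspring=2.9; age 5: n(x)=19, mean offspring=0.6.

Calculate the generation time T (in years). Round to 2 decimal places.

lx = nx/n0 = nx/100: 1, 0.7, 0.53, 0.35, 0.27, 0.19
lx·mx: 0, 4.76, 2.703, 1.365, 0.783, 0.114 → R0 = 9.725
x·lx·mx: 0, 4.76, 5.406, 4.095, 3.132, 0.57 → Σ = 17.963
T = 17.963 / 9.725 = 1.847095… → 1.85

1.85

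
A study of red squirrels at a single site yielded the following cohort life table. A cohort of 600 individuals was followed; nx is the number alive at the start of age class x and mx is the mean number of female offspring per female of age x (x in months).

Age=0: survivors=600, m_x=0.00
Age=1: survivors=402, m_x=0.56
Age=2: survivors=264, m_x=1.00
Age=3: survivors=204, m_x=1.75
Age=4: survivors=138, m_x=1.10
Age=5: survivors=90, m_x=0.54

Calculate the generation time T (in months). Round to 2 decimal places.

lx = nx/n0 = nx/600: 1, 0.67, 0.44, 0.34, 0.23, 0.15
lx·mx: 0, 0.3752, 0.44, 0.595, 0.253, 0.081 → R0 = 1.7442
x·lx·mx: 0, 0.3752, 0.88, 1.785, 1.012, 0.405 → Σ = 4.4572
T = 4.4572 / 1.7442 = 2.555441… → 2.56

2.56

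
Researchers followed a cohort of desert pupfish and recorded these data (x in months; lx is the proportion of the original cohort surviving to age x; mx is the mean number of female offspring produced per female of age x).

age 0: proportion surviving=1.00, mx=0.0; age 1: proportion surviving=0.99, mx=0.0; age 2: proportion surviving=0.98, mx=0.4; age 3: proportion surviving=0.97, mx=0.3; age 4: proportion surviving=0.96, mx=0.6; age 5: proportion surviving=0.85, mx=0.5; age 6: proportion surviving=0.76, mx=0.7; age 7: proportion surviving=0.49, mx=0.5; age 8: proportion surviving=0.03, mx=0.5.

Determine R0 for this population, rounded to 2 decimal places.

lx·mx by age: 0, 0, 0.392, 0.291, 0.576, 0.425, 0.532, 0.245, 0.015
R0 = Σ lx·mx = 2.476 → 2.48

2.48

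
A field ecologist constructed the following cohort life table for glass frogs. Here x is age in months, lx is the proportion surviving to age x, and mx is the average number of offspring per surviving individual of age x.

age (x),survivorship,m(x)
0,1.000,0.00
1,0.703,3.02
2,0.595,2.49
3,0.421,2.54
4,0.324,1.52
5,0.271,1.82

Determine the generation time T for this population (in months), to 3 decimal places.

lx·mx: 0, 2.12306, 1.48155, 1.06934, 0.49248, 0.49322 → R0 = 5.65965
x·lx·mx: 0, 2.12306, 2.9631, 3.20802, 1.96992, 2.4661 → Σ = 12.7302
T = 12.7302 / 5.65965 = 2.249291… → 2.249

2.249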